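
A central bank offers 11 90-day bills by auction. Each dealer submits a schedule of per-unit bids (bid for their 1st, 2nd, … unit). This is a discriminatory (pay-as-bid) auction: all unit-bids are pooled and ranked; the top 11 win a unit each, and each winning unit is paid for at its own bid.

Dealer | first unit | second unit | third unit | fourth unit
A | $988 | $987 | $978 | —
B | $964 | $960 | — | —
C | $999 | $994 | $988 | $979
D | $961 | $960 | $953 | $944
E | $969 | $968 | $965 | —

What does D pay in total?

All unit-bids, highest first — top 11: 999 (C-1), 994 (C-2), 988 (A-1), 988 (C-3), 987 (A-2), 979 (C-4), 978 (A-3), 969 (E-1), 968 (E-2), 965 (E-3), 964 (B-1)
Next rejected bid: $961 (not a price — pay-as-bid).
D wins no units.

D pays $0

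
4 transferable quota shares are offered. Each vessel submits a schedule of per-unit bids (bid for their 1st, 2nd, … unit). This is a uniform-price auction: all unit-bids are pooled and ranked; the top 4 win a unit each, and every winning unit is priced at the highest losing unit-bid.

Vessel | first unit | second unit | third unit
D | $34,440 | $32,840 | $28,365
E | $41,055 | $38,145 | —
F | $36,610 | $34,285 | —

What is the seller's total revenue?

All unit-bids, highest first — top 4: 41,055 (E-1), 38,145 (E-2), 36,610 (F-1), 34,440 (D-1)
The (k+1)-th unit-bid is $34,285.
Allocation: D 1, E 2, F 1. Every unit priced at $34,285.
Revenue = 4 × 34,285 = $137,140.

Total revenue: $137,140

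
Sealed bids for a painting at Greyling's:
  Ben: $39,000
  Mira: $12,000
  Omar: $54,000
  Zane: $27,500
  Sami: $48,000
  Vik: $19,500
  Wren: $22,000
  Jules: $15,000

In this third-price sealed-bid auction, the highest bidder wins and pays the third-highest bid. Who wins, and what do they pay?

Third-price sealed-bid auction: the highest bidder wins and pays the third-highest bid.
Sorting bids: 54,000 (Omar) > 48,000 (Sami) > 39,000 (Ben) > 27,500 (Zane) > 22,000 (Wren) > 19,500 (Vik) > …
Omar wins; payment is bid #3 in the ranking = $39,000.

Omar pays $39,000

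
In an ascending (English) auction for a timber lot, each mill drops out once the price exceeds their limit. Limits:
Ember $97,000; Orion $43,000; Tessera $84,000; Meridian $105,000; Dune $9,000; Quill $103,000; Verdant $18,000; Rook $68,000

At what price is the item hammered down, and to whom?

Limits in order: 105,000 (Meridian) > 103,000 (Quill) > 97,000 (Ember) > 84,000 (Tessera) > 68,000 (Rook) > 43,000 (Orion) > …
Bidding ends when Quill exits at $103,000; Meridian takes it.

Meridian wins at $103,000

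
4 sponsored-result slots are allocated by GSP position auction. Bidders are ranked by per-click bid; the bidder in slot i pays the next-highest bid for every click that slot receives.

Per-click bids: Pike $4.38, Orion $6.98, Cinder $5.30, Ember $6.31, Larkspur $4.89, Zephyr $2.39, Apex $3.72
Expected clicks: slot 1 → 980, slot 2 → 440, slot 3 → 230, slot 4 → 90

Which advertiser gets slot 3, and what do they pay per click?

Cinder; $4.89 per click

Ranked by bid: $6.98 (Orion) > $6.31 (Ember) > $5.30 (Cinder) > $4.89 (Larkspur) > $4.38 (Pike) > …
Slot 3 goes to the third-ranked bidder, Cinder, who pays the next bid down: $4.89/click.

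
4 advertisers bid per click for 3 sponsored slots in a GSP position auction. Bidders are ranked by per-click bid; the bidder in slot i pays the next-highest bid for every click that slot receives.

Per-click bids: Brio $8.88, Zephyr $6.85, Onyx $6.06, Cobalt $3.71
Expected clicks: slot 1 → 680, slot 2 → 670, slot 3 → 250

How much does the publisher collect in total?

Total revenue: $9645.70

Sorting advertisers: $8.88 (Brio) > $6.85 (Zephyr) > $6.06 (Onyx) > $3.71 (Cobalt)
Slot 1: Brio pays $6.85 × 680 = $4658.00
Slot 2: Zephyr pays $6.06 × 670 = $4060.20
Slot 3: Onyx pays $3.71 × 250 = $927.50
Total = $9645.70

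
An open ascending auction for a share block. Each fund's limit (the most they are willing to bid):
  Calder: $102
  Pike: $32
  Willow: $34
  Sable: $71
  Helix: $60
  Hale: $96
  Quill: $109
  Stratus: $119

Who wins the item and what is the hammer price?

Limits ranked: 119 (Stratus) > 109 (Quill) > 102 (Calder) > 96 (Hale) > 71 (Sable) > 60 (Helix) > …
Once the price passes $109, only Stratus is left; the hammer falls at Quill's limit of $109.

Stratus wins at $109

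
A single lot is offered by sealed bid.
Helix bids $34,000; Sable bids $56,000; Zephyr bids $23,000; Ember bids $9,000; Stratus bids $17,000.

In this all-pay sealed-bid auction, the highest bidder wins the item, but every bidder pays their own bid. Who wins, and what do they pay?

All-pay sealed-bid auction: the highest bidder wins the item, but every bidder pays their own bid.
Bids in order: 56,000 (Sable) > 34,000 (Helix) > 23,000 (Zephyr) > 17,000 (Stratus) > 9,000 (Ember)
Sable is highest and takes the item; every bidder forfeits their bid.

Sable pays $56,000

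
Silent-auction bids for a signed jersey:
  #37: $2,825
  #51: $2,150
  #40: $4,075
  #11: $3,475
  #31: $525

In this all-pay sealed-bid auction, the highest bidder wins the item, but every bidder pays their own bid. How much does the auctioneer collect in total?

Total revenue: $13,050

All-pay sealed-bid auction: the highest bidder wins the item, but every bidder pays their own bid.
Bids ranked: 4,075 (#40) > 3,475 (#11) > 2,825 (#37) > 2,150 (#51) > 525 (#31)
#40 wins with the top bid; all bids are sunk regardless.
Every bidder forfeits their bid regardless of winning.
Revenue = 2,825 + 2,150 + 4,075 + 3,475 + 525 = $13,050.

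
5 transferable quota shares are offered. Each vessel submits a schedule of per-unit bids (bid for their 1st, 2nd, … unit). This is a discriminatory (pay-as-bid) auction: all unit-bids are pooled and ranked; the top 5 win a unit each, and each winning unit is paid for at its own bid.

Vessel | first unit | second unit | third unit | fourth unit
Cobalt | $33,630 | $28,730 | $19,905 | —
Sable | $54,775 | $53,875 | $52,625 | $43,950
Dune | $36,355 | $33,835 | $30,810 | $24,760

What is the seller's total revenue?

Merging the schedules and taking the best 5: 54,775 (Sable-1), 53,875 (Sable-2), 52,625 (Sable-3), 43,950 (Sable-4), 36,355 (Dune-1)
Next rejected bid: $33,835 (not a price — pay-as-bid).
Each winning unit pays its own bid.
Revenue = 54,775 + 53,875 + 52,625 + 43,950 + 36,355 = $241,580.

Total revenue: $241,580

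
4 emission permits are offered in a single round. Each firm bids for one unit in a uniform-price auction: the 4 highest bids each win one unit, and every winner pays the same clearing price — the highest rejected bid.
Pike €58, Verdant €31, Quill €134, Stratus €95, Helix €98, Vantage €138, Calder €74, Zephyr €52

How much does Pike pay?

Bids ranked high→low: 138 (Vantage), 134 (Quill), 98 (Helix), 95 (Stratus), 74 (Calder), 58 (Pike), …
The 4 highest are Vantage, Quill, Helix, Stratus.
Highest unsuccessful bid: €74 → clearing price.
Pike does not win → pays €0.

Pike pays €0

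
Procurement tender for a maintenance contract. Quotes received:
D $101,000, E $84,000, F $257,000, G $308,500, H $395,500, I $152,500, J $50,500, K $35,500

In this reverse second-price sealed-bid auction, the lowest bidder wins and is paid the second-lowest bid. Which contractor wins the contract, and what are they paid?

K is paid $50,500

Reverse second-price sealed-bid auction: the lowest bidder wins and is paid the second-lowest bid.
Bids in order: 35,500 (K) < 50,500 (J) < 84,000 (E) < 101,000 (D) < 152,500 (I) < 257,000 (F) < …
K is lowest; is paid the second-lowest bid, $50,500.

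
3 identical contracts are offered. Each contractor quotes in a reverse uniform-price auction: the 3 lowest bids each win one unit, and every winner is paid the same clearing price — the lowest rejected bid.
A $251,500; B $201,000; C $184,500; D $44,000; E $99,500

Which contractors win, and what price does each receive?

D, E, C; each is paid $201,000

Bids ranked low→high: 44,000 (D), 99,500 (E), 184,500 (C), 201,000 (B), 251,500 (A)
Winners (3 units): D, E, C.
First losing bid is B's $201,000, which sets the uniform price.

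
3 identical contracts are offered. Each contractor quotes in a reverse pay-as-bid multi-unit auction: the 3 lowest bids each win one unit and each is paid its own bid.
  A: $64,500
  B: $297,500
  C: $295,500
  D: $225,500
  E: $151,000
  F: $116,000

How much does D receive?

Ordering the bids: 64,500 (A), 116,000 (F), 151,000 (E), 225,500 (D), 295,500 (C), …
The 3 lowest are A, F, E.
D does not win → $0.

D is paid $0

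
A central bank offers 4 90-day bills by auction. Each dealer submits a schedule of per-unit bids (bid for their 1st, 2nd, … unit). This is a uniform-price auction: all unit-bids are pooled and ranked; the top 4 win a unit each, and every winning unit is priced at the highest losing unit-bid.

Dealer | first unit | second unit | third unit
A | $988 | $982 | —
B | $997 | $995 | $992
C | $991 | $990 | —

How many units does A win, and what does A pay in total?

A: 0 units, pays $0

Merging the schedules and taking the best 4: 997 (B-1), 995 (B-2), 992 (B-3), 991 (C-1)
First bid not allocated: $990.
A wins 0 unit(s) at $990 each.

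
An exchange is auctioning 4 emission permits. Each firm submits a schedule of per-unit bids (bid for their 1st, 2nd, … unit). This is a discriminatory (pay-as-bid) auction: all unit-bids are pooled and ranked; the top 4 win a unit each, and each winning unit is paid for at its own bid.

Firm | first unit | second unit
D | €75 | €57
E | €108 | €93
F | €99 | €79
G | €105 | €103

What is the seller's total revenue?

Pooled unit-bids ranked (top 4): 108 (E-1), 105 (G-1), 103 (G-2), 99 (F-1)
Next rejected bid: €93 (not a price — pay-as-bid).
Each winning unit pays its own bid.
Revenue = 108 + 105 + 103 + 99 = €415.

Total revenue: €415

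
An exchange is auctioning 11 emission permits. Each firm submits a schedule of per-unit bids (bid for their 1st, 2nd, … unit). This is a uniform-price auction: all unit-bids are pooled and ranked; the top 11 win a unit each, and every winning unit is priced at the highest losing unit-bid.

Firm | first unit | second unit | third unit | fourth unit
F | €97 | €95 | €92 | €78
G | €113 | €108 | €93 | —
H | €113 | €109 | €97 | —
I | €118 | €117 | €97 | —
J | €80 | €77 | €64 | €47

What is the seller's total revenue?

Total revenue: €1,012

All unit-bids, highest first — top 11: 118 (I-1), 117 (I-2), 113 (G-1), 113 (H-1), 109 (H-2), 108 (G-2), 97 (F-1), 97 (H-3), 97 (I-3), 95 (F-2), 93 (G-3)
The (k+1)-th unit-bid is €92.
Allocation: F 2, G 3, H 3, I 3. Every unit priced at €92.
Revenue = 11 × 92 = €1,012.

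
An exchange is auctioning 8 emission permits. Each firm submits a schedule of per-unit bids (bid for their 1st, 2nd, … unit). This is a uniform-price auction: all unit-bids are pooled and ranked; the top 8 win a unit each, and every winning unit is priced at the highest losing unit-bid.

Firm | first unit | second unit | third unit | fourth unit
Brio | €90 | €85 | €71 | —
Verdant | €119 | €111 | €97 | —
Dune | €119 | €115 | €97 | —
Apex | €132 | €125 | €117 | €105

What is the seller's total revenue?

Total revenue: €776

Pooled unit-bids ranked (top 8): 132 (Apex-1), 125 (Apex-2), 119 (Verdant-1), 119 (Dune-1), 117 (Apex-3), 115 (Dune-2), 111 (Verdant-2), 105 (Apex-4)
Highest rejected unit-bid = €97.
Allocation: Apex 4, Dune 2, Verdant 2. Every unit priced at €97.
Revenue = 8 × 97 = €776.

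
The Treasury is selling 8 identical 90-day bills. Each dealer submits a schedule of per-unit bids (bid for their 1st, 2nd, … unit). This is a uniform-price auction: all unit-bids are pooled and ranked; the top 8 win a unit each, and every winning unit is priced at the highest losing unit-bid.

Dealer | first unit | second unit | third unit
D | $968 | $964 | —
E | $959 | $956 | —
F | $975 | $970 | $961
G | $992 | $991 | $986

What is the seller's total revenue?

Merging the schedules and taking the best 8: 992 (G-1), 991 (G-2), 986 (G-3), 975 (F-1), 970 (F-2), 968 (D-1), 964 (D-2), 961 (F-3)
The (k+1)-th unit-bid is $959.
Allocation: D 2, F 3, G 3. Every unit priced at $959.
Revenue = 8 × 959 = $7,672.

Total revenue: $7,672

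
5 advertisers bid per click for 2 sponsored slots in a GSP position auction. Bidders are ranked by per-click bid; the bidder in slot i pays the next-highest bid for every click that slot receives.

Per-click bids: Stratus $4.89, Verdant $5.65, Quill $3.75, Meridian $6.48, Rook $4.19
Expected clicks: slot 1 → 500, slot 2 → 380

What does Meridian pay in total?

Sorting advertisers: $6.48 (Meridian) > $5.65 (Verdant) > $4.89 (Stratus) > …
Meridian holds slot 1 → pays next bid $5.65 × 500 clicks = $2825.00.

Meridian pays $2825.00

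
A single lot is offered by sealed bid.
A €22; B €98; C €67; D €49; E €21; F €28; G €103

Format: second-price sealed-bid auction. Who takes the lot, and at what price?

Bids ranked: 103 (G) > 98 (B) > 67 (C) > 49 (D) > 28 (F) > 22 (A) > …
G is highest; pays the second-highest bid, €98.

G pays €98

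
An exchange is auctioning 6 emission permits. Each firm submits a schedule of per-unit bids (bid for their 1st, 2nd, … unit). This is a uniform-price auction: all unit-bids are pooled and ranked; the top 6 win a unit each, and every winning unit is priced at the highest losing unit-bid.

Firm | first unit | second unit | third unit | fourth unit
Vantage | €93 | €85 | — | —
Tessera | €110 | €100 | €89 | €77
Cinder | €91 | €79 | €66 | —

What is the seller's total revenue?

Total revenue: €474

Pooled unit-bids ranked (top 6): 110 (Tessera-1), 100 (Tessera-2), 93 (Vantage-1), 91 (Cinder-1), 89 (Tessera-3), 85 (Vantage-2)
First bid not allocated: €79.
Allocation: Cinder 1, Tessera 3, Vantage 2. Every unit priced at €79.
Revenue = 6 × 79 = €474.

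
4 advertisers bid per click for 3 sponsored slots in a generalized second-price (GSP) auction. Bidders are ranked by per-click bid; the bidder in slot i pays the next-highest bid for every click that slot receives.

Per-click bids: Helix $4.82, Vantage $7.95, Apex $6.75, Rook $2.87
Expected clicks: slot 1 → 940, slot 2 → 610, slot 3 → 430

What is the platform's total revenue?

Ranked by bid: $7.95 (Vantage) > $6.75 (Apex) > $4.82 (Helix) > $2.87 (Rook)
Slot 1: Vantage pays $6.75 × 940 = $6345.00
Slot 2: Apex pays $4.82 × 610 = $2940.20
Slot 3: Helix pays $2.87 × 430 = $1234.10
Total = $10519.30

Total revenue: $10519.30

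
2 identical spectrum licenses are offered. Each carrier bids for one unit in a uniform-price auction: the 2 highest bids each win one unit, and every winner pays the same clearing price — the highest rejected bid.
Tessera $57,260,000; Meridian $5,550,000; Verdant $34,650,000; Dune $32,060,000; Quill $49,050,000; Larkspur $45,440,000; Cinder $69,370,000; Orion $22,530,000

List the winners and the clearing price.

Cinder, Tessera; each pays $49,050,000

Sorting: 69,370,000 (Cinder), 57,260,000 (Tessera), 49,050,000 (Quill), 45,440,000 (Larkspur), …
Winners (2 units): Cinder, Tessera.
Clearing price = highest rejected bid = $49,050,000.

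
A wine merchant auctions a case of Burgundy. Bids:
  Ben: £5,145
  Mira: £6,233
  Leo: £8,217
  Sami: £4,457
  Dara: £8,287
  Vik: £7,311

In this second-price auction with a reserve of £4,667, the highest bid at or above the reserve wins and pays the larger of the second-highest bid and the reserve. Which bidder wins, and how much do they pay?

Dara pays £8,217

Sorting bids: 8,287 (Dara) > 8,217 (Leo) > 7,311 (Vik) > 6,233 (Mira) > 5,145 (Ben) > 4,457 (Sami)
Highest eligible bid: Dara at £8,287.
Second-highest bid £8,217 exceeds the reserve £4,667 → payment £8,217.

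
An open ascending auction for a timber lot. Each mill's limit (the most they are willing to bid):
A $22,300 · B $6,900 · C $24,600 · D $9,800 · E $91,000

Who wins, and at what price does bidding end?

E wins at $24,600

Sorting limits: 91,000 (E) > 24,600 (C) > 22,300 (A) > 9,800 (D) > 6,900 (B)
C is the last rival to drop out, at $24,600; E remains and wins at that price.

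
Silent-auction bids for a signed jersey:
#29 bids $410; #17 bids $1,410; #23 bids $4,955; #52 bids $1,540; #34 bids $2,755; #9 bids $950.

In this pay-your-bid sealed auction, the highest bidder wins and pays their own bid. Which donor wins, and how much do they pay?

#23 pays $4,955

Rule: the highest bidder wins and pays their own bid.
Bids in order: 4,955 (#23) > 2,755 (#34) > 1,540 (#52) > 1,410 (#17) > 950 (#9) > 410 (#29)
#23 is highest → pays own bid, $4,955.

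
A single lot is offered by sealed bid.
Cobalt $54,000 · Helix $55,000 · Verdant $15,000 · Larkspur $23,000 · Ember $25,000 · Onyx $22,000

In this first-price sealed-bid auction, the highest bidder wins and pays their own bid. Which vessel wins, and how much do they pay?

First-price sealed-bid auction: the highest bidder wins and pays their own bid.
Bids in order: 55,000 (Helix) > 54,000 (Cobalt) > 25,000 (Ember) > 23,000 (Larkspur) > 22,000 (Onyx) > 15,000 (Verdant)
First-price: Helix pays what they bid, $55,000.

Helix pays $55,000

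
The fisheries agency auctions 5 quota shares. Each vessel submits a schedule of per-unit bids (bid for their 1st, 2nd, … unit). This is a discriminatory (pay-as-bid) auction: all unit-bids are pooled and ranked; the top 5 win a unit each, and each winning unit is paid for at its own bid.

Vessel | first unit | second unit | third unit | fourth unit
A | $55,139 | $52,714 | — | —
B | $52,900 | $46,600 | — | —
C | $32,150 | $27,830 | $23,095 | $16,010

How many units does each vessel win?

All unit-bids, highest first — top 5: 55,139 (A-1), 52,900 (B-1), 52,714 (A-2), 46,600 (B-2), 32,150 (C-1)
Next rejected bid: $27,830 (not a price — pay-as-bid).
Allocation: A 2, B 2, C 1.

A 2, B 2, C 1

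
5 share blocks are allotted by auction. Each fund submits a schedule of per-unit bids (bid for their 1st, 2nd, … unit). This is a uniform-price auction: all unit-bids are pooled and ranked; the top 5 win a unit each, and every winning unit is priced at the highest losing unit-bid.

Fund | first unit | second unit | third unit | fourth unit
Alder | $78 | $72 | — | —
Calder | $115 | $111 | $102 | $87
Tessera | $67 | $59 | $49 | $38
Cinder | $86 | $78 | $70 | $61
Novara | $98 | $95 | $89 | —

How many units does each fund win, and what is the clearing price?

Pooled unit-bids ranked (top 5): 115 (Calder-1), 111 (Calder-2), 102 (Calder-3), 98 (Novara-1), 95 (Novara-2)
First bid not allocated: $89.
Allocation: Calder 3, Novara 2.

Calder 3, Novara 2; clearing price $89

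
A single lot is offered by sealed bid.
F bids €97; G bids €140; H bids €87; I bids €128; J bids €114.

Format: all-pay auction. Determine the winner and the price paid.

G pays €140

All-pay auction: the highest bidder wins the item, but every bidder pays their own bid.
Sorting bids: 140 (G) > 128 (I) > 114 (J) > 97 (F) > 87 (H)
G wins with the top bid; all bids are sunk regardless.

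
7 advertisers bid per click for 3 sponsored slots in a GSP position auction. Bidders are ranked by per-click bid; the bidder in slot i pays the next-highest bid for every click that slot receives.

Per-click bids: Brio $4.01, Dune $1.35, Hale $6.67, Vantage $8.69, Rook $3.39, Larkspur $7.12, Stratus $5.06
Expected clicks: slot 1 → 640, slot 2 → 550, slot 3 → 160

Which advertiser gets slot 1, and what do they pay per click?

Vantage; $7.12 per click

Sorting advertisers: $8.69 (Vantage) > $7.12 (Larkspur) > $6.67 (Hale) > $5.06 (Stratus) > …
Slot 1 goes to the first-ranked bidder, Vantage, who pays the next bid down: $7.12/click.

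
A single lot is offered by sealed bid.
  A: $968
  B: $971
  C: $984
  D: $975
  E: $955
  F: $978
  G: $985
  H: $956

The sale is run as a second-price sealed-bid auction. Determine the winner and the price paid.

Sorting bids: 985 (G) > 984 (C) > 978 (F) > 975 (D) > 971 (B) > 968 (A) > …
Second-price: G pays C's bid of $984.

G pays $984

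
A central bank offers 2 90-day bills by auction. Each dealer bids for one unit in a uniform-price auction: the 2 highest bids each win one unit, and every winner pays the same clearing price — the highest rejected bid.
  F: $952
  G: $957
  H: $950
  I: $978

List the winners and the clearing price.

I, G; each pays $952

Sorting: 978 (I), 957 (G), 952 (F), 950 (H)
Winners (2 units): I, G.
Clearing price = highest rejected bid = $952.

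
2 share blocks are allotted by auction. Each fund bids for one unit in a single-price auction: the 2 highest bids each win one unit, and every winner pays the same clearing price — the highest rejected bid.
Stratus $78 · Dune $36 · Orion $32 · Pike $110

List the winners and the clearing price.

Bids ranked high→low: 110 (Pike), 78 (Stratus), 36 (Dune), 32 (Orion)
Winners (2 units): Pike, Stratus.
First losing bid is Dune's $36, which sets the uniform price.

Pike, Stratus; each pays $36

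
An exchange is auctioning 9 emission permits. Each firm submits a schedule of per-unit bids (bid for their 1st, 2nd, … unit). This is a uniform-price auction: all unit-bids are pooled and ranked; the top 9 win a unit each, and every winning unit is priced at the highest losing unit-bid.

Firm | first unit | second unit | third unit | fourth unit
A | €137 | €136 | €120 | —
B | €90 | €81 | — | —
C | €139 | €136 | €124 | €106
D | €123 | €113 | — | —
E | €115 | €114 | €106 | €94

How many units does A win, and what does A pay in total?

Pooled unit-bids ranked (top 9): 139 (C-1), 137 (A-1), 136 (A-2), 136 (C-2), 124 (C-3), 123 (D-1), 120 (A-3), 115 (E-1), 114 (E-2)
The (k+1)-th unit-bid is €113.
A wins 3 unit(s) at €113 each.

A: 3 units, pays €339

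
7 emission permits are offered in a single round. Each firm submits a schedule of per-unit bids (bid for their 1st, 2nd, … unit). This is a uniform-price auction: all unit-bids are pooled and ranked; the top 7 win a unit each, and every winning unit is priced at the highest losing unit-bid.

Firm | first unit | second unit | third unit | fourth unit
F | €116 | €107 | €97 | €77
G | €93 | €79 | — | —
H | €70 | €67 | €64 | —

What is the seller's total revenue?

Merging the schedules and taking the best 7: 116 (F-1), 107 (F-2), 97 (F-3), 93 (G-1), 79 (G-2), 77 (F-4), 70 (H-1)
The (k+1)-th unit-bid is €67.
Allocation: F 4, G 2, H 1. Every unit priced at €67.
Revenue = 7 × 67 = €469.

Total revenue: €469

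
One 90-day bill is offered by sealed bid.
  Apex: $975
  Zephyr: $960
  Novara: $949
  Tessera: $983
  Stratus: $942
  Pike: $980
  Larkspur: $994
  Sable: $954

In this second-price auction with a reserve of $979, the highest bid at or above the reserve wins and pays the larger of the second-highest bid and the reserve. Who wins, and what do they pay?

Sorting bids: 994 (Larkspur) > 983 (Tessera) > 980 (Pike) > 975 (Apex) > 960 (Zephyr) > 954 (Sable) > …
Highest eligible bid: Larkspur at $994.
Second-highest bid $983 exceeds the reserve $979 → payment $983.

Larkspur pays $983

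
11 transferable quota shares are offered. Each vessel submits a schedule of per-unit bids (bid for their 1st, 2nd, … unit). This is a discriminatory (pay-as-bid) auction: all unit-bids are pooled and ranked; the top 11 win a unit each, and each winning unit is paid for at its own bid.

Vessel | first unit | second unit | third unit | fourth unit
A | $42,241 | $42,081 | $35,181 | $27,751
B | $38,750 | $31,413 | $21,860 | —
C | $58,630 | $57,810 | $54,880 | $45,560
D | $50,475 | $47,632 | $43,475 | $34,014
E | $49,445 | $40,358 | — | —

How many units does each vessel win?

A 2, C 4, D 3, E 2

All unit-bids, highest first — top 11: 58,630 (C-1), 57,810 (C-2), 54,880 (C-3), 50,475 (D-1), 49,445 (E-1), 47,632 (D-2), 45,560 (C-4), 43,475 (D-3), 42,241 (A-1), 42,081 (A-2), 40,358 (E-2)
Next rejected bid: $38,750 (not a price — pay-as-bid).
Allocation: A 2, C 4, D 3, E 2.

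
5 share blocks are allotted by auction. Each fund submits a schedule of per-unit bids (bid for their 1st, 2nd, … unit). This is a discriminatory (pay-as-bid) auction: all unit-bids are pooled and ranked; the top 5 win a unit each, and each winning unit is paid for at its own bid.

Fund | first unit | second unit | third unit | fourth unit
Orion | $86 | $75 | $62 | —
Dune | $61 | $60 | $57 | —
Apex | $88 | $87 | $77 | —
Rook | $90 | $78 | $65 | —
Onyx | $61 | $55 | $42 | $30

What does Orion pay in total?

Pooled unit-bids ranked (top 5): 90 (Rook-1), 88 (Apex-1), 87 (Apex-2), 86 (Orion-1), 78 (Rook-2)
Next rejected bid: $77 (not a price — pay-as-bid).
Orion's winning unit-bids: 86 = $86.

Orion pays $86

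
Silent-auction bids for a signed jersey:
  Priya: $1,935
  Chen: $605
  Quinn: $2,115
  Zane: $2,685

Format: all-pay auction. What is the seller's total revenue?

Total revenue: $7,340

Bids ranked: 2,685 (Zane) > 2,115 (Quinn) > 1,935 (Priya) > 605 (Chen)
Every bidder forfeits their bid regardless of winning.
Revenue = 1,935 + 605 + 2,115 + 2,685 = $7,340.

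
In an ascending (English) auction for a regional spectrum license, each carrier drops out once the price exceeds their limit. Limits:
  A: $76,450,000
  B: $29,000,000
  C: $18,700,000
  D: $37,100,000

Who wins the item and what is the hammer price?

A wins at $37,100,000

Sorting limits: 76,450,000 (A) > 37,100,000 (D) > 29,000,000 (B) > 18,700,000 (C)
Once the price passes $37,100,000, only A is left; the hammer falls at D's limit of $37,100,000.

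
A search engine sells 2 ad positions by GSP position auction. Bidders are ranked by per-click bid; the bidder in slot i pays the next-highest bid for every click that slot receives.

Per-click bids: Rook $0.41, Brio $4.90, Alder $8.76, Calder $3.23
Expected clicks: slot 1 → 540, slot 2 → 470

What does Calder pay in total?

Ranked by bid: $8.76 (Alder) > $4.90 (Brio) > $3.23 (Calder) > …
Calder ranks below slot 2 → no slot, pays nothing.

Calder pays $0.00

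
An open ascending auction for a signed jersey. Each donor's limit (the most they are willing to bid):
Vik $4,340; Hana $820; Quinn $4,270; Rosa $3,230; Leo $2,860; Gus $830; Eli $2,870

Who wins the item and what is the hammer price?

Vik wins at $4,270

Sorting limits: 4,340 (Vik) > 4,270 (Quinn) > 3,230 (Rosa) > 2,870 (Eli) > 2,860 (Leo) > 830 (Gus) > …
Bidding ends when Quinn exits at $4,270; Vik takes it.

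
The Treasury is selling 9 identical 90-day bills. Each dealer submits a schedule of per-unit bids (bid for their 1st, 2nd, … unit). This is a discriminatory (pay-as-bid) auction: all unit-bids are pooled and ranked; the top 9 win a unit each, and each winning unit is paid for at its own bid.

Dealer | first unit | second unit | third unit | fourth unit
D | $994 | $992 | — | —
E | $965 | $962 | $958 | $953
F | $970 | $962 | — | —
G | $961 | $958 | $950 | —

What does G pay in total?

Merging the schedules and taking the best 9: 994 (D-1), 992 (D-2), 970 (F-1), 965 (E-1), 962 (E-2), 962 (F-2), 961 (G-1), 958 (E-3), 958 (G-2)
Next rejected bid: $953 (not a price — pay-as-bid).
G's winning unit-bids: 961 + 958 = $1,919.

G pays $1,919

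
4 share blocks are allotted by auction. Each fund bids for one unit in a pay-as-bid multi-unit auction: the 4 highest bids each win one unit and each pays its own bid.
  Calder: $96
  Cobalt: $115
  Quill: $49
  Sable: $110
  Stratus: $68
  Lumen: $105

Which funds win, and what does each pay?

Cobalt $115, Sable $110, Lumen $105, Calder $96

Sorting: 115 (Cobalt), 110 (Sable), 105 (Lumen), 96 (Calder), 68 (Stratus), 49 (Quill)
Winners (4 units): Cobalt, Sable, Lumen, Calder.
Each winner pays its own bid: Cobalt $115, Sable $110, Lumen $105, Calder $96.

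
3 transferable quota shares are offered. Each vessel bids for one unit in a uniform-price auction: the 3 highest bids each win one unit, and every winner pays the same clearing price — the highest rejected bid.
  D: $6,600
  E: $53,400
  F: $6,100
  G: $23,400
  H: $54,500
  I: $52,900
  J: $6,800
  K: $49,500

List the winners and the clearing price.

Ordering the bids: 54,500 (H), 53,400 (E), 52,900 (I), 49,500 (K), 23,400 (G), …
Top 3: H, E, I.
Highest unsuccessful bid: $49,500 → clearing price.

H, E, I; each pays $49,500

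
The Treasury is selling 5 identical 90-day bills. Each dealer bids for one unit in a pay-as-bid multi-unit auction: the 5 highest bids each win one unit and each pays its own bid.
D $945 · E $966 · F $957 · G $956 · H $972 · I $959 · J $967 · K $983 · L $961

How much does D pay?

Sorting: 983 (K), 972 (H), 967 (J), 966 (E), 961 (L), 959 (I), 957 (F), …
Winners (5 units): K, H, J, E, L.
D does not win → $0.

D pays $0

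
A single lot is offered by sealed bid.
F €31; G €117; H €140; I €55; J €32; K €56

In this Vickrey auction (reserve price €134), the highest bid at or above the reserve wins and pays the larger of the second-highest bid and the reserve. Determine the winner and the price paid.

Sorting bids: 140 (H) > 117 (G) > 56 (K) > 55 (I) > 32 (J) > 31 (F)
Highest eligible bid: H at €140.
max(second-highest €117, reserve €134) = €134.

H pays €134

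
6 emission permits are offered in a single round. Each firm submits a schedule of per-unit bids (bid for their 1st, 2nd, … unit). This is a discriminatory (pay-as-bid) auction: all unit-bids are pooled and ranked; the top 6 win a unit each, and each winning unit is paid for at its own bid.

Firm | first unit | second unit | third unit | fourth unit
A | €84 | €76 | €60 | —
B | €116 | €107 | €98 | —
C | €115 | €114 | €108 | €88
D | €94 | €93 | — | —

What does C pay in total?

Merging the schedules and taking the best 6: 116 (B-1), 115 (C-1), 114 (C-2), 108 (C-3), 107 (B-2), 98 (B-3)
Next rejected bid: €94 (not a price — pay-as-bid).
C's winning unit-bids: 115 + 114 + 108 = €337.

C pays €337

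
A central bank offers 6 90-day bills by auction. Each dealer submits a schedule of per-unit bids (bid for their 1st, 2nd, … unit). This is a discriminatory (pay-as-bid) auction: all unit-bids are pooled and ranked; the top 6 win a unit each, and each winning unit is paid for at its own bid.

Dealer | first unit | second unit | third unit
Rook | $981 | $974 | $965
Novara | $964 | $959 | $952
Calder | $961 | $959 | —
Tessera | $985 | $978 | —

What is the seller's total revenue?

Total revenue: $5,847

All unit-bids, highest first — top 6: 985 (Tessera-1), 981 (Rook-1), 978 (Tessera-2), 974 (Rook-2), 965 (Rook-3), 964 (Novara-1)
Next rejected bid: $961 (not a price — pay-as-bid).
Each winning unit pays its own bid.
Revenue = 985 + 981 + 978 + 974 + 965 + 964 = $5,847.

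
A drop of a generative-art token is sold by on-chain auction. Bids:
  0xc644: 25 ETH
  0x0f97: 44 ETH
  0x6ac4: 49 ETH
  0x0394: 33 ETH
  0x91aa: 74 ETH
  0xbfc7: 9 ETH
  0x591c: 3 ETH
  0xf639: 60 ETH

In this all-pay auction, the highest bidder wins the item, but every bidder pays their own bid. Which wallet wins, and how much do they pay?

Bids ranked: 74 (0x91aa) > 60 (0xf639) > 49 (0x6ac4) > 44 (0x0f97) > 33 (0x0394) > 25 (0xc644) > …
0x91aa is highest and takes the item; every bidder forfeits their bid.

0x91aa pays 74 ETH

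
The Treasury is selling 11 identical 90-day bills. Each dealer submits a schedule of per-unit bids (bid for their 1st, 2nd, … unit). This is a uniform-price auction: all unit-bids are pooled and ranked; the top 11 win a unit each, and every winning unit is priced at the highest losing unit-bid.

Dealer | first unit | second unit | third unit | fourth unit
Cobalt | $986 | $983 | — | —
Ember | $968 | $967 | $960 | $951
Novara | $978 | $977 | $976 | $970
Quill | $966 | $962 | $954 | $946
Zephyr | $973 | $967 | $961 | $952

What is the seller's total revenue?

Total revenue: $10,582

Pooled unit-bids ranked (top 11): 986 (Cobalt-1), 983 (Cobalt-2), 978 (Novara-1), 977 (Novara-2), 976 (Novara-3), 973 (Zephyr-1), 970 (Novara-4), 968 (Ember-1), 967 (Ember-2), 967 (Zephyr-2), 966 (Quill-1)
The (k+1)-th unit-bid is $962.
Allocation: Cobalt 2, Ember 2, Novara 4, Quill 1, Zephyr 2. Every unit priced at $962.
Revenue = 11 × 962 = $10,582.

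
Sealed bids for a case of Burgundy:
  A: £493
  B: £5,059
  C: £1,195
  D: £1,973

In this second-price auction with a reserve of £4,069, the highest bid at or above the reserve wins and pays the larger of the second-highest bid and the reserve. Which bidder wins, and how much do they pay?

Rule: the highest bid at or above the reserve wins and pays the larger of the second-highest bid and the reserve.
Bids in order: 5,059 (B) > 1,973 (D) > 1,195 (C) > 493 (A)
B has the top bid at or above the reserve (£5,059).
max(second-highest £1,973, reserve £4,069) = £4,069.

B pays £4,069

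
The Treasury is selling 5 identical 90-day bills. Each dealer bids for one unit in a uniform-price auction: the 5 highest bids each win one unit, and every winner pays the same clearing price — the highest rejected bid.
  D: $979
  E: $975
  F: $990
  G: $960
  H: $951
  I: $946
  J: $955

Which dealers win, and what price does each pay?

F, D, E, G, J; each pays $951

Ordering the bids: 990 (F), 979 (D), 975 (E), 960 (G), 955 (J), 951 (H), 946 (I)
Top 5: F, D, E, G, J.
First losing bid is H's $951, which sets the uniform price.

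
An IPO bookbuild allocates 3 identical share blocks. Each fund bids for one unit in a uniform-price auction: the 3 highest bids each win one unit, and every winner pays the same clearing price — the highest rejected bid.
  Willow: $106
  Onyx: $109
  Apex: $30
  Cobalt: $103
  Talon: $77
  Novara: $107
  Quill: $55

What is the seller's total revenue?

Sorting: 109 (Onyx), 107 (Novara), 106 (Willow), 103 (Cobalt), 77 (Talon), …
Top 3: Onyx, Novara, Willow.
Clearing price = highest rejected bid = $103.
Total revenue = 3 × $103 = $309.

Total revenue: $309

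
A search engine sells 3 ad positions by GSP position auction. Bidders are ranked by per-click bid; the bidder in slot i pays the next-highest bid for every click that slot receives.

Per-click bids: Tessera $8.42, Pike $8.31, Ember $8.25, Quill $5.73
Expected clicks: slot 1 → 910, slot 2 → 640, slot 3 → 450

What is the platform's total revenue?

Sorting advertisers: $8.42 (Tessera) > $8.31 (Pike) > $8.25 (Ember) > $5.73 (Quill)
Slot 1: Tessera pays $8.31 × 910 = $7562.10
Slot 2: Pike pays $8.25 × 640 = $5280.00
Slot 3: Ember pays $5.73 × 450 = $2578.50
Total = $15420.60

Total revenue: $15420.60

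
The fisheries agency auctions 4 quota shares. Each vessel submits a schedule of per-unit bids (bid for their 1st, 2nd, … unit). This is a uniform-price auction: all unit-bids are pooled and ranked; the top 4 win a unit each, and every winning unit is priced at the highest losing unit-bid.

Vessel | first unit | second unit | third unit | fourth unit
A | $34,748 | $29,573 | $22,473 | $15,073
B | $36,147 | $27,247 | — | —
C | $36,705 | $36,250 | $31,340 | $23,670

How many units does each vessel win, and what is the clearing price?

Merging the schedules and taking the best 4: 36,705 (C-1), 36,250 (C-2), 36,147 (B-1), 34,748 (A-1)
The (k+1)-th unit-bid is $31,340.
Allocation: A 1, B 1, C 2.

A 1, B 1, C 2; clearing price $31,340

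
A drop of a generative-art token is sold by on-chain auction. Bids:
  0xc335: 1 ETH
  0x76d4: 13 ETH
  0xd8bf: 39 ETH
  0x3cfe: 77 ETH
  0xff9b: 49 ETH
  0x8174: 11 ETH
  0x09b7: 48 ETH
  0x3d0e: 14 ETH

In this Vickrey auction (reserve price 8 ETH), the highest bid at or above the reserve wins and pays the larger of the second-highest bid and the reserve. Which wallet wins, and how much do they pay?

0x3cfe pays 49 ETH

Bids ranked: 77 (0x3cfe) > 49 (0xff9b) > 48 (0x09b7) > 39 (0xd8bf) > 14 (0x3d0e) > 13 (0x76d4) > …
0x3cfe has the top bid at or above the reserve (77 ETH).
max(second-highest 49 ETH, reserve 8 ETH) = 49 ETH; the reserve does not bind.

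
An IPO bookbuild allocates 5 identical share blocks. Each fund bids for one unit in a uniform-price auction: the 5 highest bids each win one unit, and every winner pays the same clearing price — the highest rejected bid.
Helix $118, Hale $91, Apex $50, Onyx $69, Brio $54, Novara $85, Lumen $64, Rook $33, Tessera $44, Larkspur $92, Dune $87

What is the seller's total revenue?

Sorting: 118 (Helix), 92 (Larkspur), 91 (Hale), 87 (Dune), 85 (Novara), 69 (Onyx), 64 (Lumen), …
Top 5: Helix, Larkspur, Hale, Dune, Novara.
First losing bid is Onyx's $69, which sets the uniform price.
Total revenue = 5 × $69 = $345.

Total revenue: $345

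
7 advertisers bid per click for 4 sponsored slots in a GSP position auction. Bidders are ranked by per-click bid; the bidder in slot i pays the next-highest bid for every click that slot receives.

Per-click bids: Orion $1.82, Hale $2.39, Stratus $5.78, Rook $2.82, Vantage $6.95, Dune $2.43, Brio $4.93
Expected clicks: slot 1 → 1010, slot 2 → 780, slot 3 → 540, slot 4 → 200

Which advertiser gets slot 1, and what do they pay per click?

Ranked by bid: $6.95 (Vantage) > $5.78 (Stratus) > $4.93 (Brio) > $2.82 (Rook) > $2.43 (Dune) > …
Slot 1 goes to the first-ranked bidder, Vantage, who pays the next bid down: $5.78/click.

Vantage; $5.78 per click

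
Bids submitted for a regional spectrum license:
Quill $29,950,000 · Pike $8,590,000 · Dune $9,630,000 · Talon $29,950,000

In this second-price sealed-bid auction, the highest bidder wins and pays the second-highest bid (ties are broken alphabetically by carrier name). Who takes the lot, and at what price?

Bids ranked: 29,950,000 (Quill) > 29,950,000 (Talon) > 9,630,000 (Dune) > 8,590,000 (Pike)
Tie at $29,950,000 → Quill wins by tie-break.
Second-price: Quill pays Talon's bid of $29,950,000.

Quill pays $29,950,000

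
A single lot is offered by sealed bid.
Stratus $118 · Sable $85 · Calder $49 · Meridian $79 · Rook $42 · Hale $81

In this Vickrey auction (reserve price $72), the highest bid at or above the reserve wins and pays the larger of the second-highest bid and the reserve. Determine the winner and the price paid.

Stratus pays $85

Vickrey auction (reserve price $72): the highest bid at or above the reserve wins and pays the larger of the second-highest bid and the reserve.
Bids in order: 118 (Stratus) > 85 (Sable) > 81 (Hale) > 79 (Meridian) > 49 (Calder) > 42 (Rook)
Highest eligible bid: Stratus at $118.
Second-highest bid $85 exceeds the reserve $72 → payment $85.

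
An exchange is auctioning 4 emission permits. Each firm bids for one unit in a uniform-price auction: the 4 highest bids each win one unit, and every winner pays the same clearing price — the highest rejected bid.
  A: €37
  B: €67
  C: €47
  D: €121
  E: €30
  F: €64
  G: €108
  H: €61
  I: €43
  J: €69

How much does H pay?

Sorting: 121 (D), 108 (G), 69 (J), 67 (B), 64 (F), 61 (H), …
The 4 highest are D, G, J, B.
First losing bid is F's €64, which sets the uniform price.
H does not win → pays €0.

H pays €0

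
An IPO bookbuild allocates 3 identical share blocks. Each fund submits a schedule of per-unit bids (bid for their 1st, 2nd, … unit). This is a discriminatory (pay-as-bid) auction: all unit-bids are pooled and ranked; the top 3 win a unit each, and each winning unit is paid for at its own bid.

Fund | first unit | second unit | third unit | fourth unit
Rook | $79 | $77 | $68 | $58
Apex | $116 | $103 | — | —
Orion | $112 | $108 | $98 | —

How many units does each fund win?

Apex 1, Orion 2

Merging the schedules and taking the best 3: 116 (Apex-1), 112 (Orion-1), 108 (Orion-2)
Next rejected bid: $103 (not a price — pay-as-bid).
Allocation: Apex 1, Orion 2.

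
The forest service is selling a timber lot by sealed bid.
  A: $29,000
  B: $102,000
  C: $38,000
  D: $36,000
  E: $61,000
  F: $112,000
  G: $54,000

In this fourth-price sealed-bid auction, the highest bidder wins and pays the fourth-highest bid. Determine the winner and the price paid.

F pays $54,000

Sorting bids: 112,000 (F) > 102,000 (B) > 61,000 (E) > 54,000 (G) > 38,000 (C) > 36,000 (D) > …
F wins; payment is bid #4 in the ranking = $54,000.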